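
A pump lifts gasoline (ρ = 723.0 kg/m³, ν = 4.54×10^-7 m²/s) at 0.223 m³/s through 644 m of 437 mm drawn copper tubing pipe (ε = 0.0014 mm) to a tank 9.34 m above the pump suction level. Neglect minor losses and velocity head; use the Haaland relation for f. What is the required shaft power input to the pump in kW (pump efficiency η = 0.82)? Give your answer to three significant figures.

V = 4Q/(πD²) = 1.487 m/s; Re = 1.43×10^6; ε/D = 3.20×10^-6; f = 0.01099
h_f = f(L/D)V²/2g = 1.824 m
Total head H = z + h_f = 9.34 + 1.824 = 11.16 m
P_hyd = ρgQH = 723.0·9.81·0.223·11.16 = 17.66 kW
P_shaft = P_hyd/η = 17.66/0.82 = 21.53 kW

P_shaft ≈ 21.5 kW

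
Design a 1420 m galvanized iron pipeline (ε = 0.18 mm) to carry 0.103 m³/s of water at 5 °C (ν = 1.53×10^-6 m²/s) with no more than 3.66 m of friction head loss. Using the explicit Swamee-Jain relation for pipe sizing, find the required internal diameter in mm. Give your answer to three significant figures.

D ≈ 369 mm

Swamee-Jain (Type III): D = 0.66·[ε^1.25·(LQ²/(gh_f))^4.75 + ν·Q^9.4·(L/(gh_f))^5.2]^0.04
LQ²/(gh_f) = 0.4196; L/(gh_f) = 39.55
Term 1 = ε^1.25·(…)^4.75 = 3.37×10^-7; Term 2 = ν·Q^9.4·(…)^5.2 = 1.62×10^-7
D = 0.66·(3.37×10^-7 + 1.62×10^-7)^0.04 = 0.3694 m = 369 mm
Check: V = 0.961 m/s, Re = 2.32×10^5, f = 0.01862, h_f = 3.37 m ≈ 3.66 m ✓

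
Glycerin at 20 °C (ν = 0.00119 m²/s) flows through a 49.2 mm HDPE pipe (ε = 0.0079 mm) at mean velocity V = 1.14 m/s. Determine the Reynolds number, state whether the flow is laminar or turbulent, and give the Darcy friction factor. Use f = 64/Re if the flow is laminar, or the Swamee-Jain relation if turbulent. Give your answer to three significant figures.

Re = VD/ν = 1.140·0.0492/0.00119 = 47.1
Re < 2300 → laminar → f = 64/Re = 1.358

Re ≈ 47.1; laminar; f = 64/Re ≈ 1.36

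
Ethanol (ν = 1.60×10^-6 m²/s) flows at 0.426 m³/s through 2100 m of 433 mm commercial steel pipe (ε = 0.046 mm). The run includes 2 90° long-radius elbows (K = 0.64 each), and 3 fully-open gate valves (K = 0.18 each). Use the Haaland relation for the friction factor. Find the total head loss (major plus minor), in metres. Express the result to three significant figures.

V = 4Q/(πD²) = 2.893 m/s; V²/2g = 0.4266 m
Re = 7.83×10^5, ε/D = 1.06×10^-4 → f = 0.01370 (Haaland)
Major: h_f = f(L/D)·V²/2g = 0.01370·4850·0.4266 = 28.33 m
Minor: ΣK = 1.82; h_m = ΣK·V²/2g = 0.7764 m
Total H_L = 28.33 + 0.7764 = 29.11 m

H_L ≈ 29.1 m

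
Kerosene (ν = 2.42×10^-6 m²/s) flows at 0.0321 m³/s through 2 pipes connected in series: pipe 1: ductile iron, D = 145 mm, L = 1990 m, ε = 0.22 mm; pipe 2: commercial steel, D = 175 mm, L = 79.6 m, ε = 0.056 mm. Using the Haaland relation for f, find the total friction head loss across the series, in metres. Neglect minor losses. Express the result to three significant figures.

Pipe 1: V = 1.944 m/s, Re = 1.16×10^5, ε/D = 0.00152, f = 0.02339, h_1 = f(L/D)V²/2g = 61.83 m
Pipe 2: V = 1.335 m/s, Re = 9.65×10^4, ε/D = 3.20×10^-4, f = 0.01939, h_2 = f(L/D)V²/2g = 0.8006 m
Series → Q common, losses add: H = Σh = 62.63 m

H ≈ 62.6 m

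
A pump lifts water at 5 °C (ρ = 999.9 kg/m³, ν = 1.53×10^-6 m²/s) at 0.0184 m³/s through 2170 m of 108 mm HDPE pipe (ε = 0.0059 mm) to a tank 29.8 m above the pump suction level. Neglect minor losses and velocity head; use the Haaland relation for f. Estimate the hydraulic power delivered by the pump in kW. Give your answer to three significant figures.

P_hyd ≈ 18.0 kW

V = 4Q/(πD²) = 2.009 m/s; Re = 1.42×10^5; ε/D = 5.46×10^-5; f = 0.01688
h_f = f(L/D)V²/2g = 69.75 m
Total head H = z + h_f = 29.8 + 69.75 = 99.55 m
P_hyd = ρgQH = 999.9·9.81·0.0184·99.55 = 17.97 kW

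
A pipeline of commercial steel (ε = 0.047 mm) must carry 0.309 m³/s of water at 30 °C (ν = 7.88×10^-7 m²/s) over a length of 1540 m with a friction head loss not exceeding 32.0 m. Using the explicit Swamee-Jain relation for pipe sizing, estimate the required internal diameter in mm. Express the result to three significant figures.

D ≈ 353 mm

Swamee-Jain (Type III): D = 0.66·[ε^1.25·(LQ²/(gh_f))^4.75 + ν·Q^9.4·(L/(gh_f))^5.2]^0.04
LQ²/(gh_f) = 0.4684; L/(gh_f) = 4.906
Term 1 = ε^1.25·(…)^4.75 = 1.06×10^-7; Term 2 = ν·Q^9.4·(…)^5.2 = 4.94×10^-8
D = 0.66·(1.06×10^-7 + 4.94×10^-8)^0.04 = 0.3525 m = 353 mm
Check: V = 3.17 m/s, Re = 1.42×10^6, f = 0.01366, h_f = 30.5 m ≈ 32.0 m ✓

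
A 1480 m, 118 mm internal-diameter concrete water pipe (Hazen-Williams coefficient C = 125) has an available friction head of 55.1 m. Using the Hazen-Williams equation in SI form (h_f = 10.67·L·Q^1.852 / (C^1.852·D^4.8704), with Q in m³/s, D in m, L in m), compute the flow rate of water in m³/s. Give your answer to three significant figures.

Q ≈ 0.0213 m³/s

Rearranging: Q = [h_f·C^1.852·D^4.8704 / (10.67·L)]^(1/1.852)
Q = [55.1·125^1.852·0.118^4.8704 / (10.67·1480)]^0.540 = 0.02135 m³/s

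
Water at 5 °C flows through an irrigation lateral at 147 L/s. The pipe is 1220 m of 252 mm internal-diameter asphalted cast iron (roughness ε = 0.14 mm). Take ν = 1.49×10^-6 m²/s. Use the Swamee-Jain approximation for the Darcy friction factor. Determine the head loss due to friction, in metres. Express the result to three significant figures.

h_f ≈ 38.8 m

V = 4Q/(πD²) = 4·0.147/(π·0.252²) = 2.947 m/s
Re = VD/ν = 2.947·0.252/1.49×10^-6 = 4.98×10^5 → turbulent
ε/D = 0.14/252 = 5.56×10^-4
Swamee-Jain: f = 0.01812
h_f = f(L/D)V²/(2g) = 0.01812·(1220/0.252)·2.947²/(2·9.81) = 38.83 m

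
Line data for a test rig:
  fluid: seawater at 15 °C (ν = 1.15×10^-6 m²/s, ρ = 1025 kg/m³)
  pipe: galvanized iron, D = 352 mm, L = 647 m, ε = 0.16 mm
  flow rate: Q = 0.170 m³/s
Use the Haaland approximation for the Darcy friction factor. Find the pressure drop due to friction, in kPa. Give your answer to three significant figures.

Δp ≈ 49.5 kPa

V = 4Q/(πD²) = 4·0.170/(π·0.352²) = 1.747 m/s
Re = VD/ν = 1.747·0.352/1.15×10^-6 = 5.35×10^5 → turbulent
ε/D = 0.16/352 = 4.55×10^-4
Haaland: f = 0.01723
h_f = f(L/D)V²/(2g) = 0.01723·(647/0.352)·1.747²/(2·9.81) = 4.925 m
Δp = ρg·h_f = 1025·9.81·4.925 = 49.53 kPa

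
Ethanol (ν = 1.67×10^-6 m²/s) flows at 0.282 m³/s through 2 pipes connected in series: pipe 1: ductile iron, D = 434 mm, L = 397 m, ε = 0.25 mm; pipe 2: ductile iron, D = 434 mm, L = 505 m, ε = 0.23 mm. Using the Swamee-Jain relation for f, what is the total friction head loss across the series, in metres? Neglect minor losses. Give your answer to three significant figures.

Pipe 1: V = 1.906 m/s, Re = 4.95×10^5, ε/D = 5.76×10^-4, f = 0.01824, h_1 = f(L/D)V²/2g = 3.091 m
Pipe 2: V = 1.906 m/s, Re = 4.95×10^5, ε/D = 5.30×10^-4, f = 0.01797, h_2 = f(L/D)V²/2g = 3.873 m
Series → Q common, losses add: H = Σh = 6.963 m

H ≈ 6.96 m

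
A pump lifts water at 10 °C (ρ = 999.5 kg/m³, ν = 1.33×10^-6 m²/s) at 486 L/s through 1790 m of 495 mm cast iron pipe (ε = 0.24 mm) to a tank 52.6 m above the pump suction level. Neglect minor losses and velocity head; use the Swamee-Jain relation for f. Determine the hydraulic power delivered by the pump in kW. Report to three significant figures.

P_hyd ≈ 347 kW

V = 4Q/(πD²) = 2.525 m/s; Re = 9.40×10^5; ε/D = 4.85×10^-4; f = 0.01723
h_f = f(L/D)V²/2g = 20.25 m
Total head H = z + h_f = 52.6 + 20.25 = 72.85 m
P_hyd = ρgQH = 999.5·9.81·0.486·72.85 = 347.2 kW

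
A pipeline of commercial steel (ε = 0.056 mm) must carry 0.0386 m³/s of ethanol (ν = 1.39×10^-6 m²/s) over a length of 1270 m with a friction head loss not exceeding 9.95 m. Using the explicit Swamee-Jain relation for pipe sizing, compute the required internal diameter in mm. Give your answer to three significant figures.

D ≈ 198 mm

Swamee-Jain (Type III): D = 0.66·[ε^1.25·(LQ²/(gh_f))^4.75 + ν·Q^9.4·(L/(gh_f))^5.2]^0.04
LQ²/(gh_f) = 0.01939; L/(gh_f) = 13.01
Term 1 = ε^1.25·(…)^4.75 = 3.55×10^-14; Term 2 = ν·Q^9.4·(…)^5.2 = 4.48×10^-14
D = 0.66·(3.55×10^-14 + 4.48×10^-14)^0.04 = 0.1976 m = 198 mm
Check: V = 1.26 m/s, Re = 1.79×10^5, f = 0.01792, h_f = 9.31 m ≈ 9.95 m ✓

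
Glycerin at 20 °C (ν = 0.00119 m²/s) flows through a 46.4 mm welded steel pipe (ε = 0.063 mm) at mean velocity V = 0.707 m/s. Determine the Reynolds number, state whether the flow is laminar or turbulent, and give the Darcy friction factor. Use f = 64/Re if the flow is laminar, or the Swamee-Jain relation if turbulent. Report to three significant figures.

Re ≈ 27.6; laminar; f = 64/Re ≈ 2.32

Re = VD/ν = 0.7070·0.0464/0.00119 = 27.6
Re < 2300 → laminar → f = 64/Re = 2.322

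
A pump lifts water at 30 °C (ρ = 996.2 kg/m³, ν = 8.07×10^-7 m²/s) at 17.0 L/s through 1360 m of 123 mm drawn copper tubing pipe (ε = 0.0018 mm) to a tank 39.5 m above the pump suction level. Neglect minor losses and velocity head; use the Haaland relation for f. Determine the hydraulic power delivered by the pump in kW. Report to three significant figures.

P_hyd ≈ 9.50 kW

V = 4Q/(πD²) = 1.431 m/s; Re = 2.18×10^5; ε/D = 1.46×10^-5; f = 0.01534
h_f = f(L/D)V²/2g = 17.69 m
Total head H = z + h_f = 39.5 + 17.69 = 57.19 m
P_hyd = ρgQH = 996.2·9.81·0.0170·57.19 = 9.501 kW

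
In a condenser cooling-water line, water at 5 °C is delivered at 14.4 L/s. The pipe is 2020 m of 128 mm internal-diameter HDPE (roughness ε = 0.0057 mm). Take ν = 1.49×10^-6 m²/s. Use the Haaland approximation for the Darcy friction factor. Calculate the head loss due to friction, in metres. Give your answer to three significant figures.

h_f ≈ 18.3 m

V = 4Q/(πD²) = 4·0.0144/(π·0.128²) = 1.119 m/s
Re = VD/ν = 1.119·0.128/1.49×10^-6 = 9.61×10^4 → turbulent
ε/D = 0.0057/128 = 4.45×10^-5
Haaland: f = 0.01815
h_f = f(L/D)V²/(2g) = 0.01815·(2020/0.128)·1.119²/(2·9.81) = 18.28 m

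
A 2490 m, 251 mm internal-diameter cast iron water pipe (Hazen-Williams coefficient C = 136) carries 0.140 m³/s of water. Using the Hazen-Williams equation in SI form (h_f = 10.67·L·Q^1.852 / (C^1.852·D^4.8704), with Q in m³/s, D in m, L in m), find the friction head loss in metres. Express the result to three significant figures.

h_f = 10.67·2490·0.140^1.852 / (136^1.852·0.251^4.8704) = 65.39 m

h_f ≈ 65.4 m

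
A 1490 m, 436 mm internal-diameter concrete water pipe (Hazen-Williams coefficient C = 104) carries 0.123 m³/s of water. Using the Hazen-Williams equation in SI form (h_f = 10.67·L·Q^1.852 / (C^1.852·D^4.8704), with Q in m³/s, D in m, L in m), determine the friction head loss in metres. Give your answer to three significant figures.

h_f ≈ 3.44 m

h_f = 10.67·1490·0.123^1.852 / (104^1.852·0.436^4.8704) = 3.437 m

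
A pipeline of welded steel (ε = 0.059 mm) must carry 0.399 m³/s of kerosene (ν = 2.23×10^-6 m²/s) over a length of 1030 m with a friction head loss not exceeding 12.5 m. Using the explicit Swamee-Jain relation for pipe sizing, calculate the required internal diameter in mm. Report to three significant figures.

D ≈ 443 mm

Swamee-Jain (Type III): D = 0.66·[ε^1.25·(LQ²/(gh_f))^4.75 + ν·Q^9.4·(L/(gh_f))^5.2]^0.04
LQ²/(gh_f) = 1.337; L/(gh_f) = 8.400
Term 1 = ε^1.25·(…)^4.75 = 2.06×10^-5; Term 2 = ν·Q^9.4·(…)^5.2 = 2.53×10^-5
D = 0.66·(2.06×10^-5 + 2.53×10^-5)^0.04 = 0.4426 m = 443 mm
Check: V = 2.59 m/s, Re = 5.15×10^5, f = 0.01480, h_f = 11.8 m ≈ 12.5 m ✓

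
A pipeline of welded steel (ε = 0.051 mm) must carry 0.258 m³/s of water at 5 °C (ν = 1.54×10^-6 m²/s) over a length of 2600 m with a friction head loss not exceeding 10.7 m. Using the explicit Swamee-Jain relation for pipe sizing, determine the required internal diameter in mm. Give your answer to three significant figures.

Swamee-Jain (Type III): D = 0.66·[ε^1.25·(LQ²/(gh_f))^4.75 + ν·Q^9.4·(L/(gh_f))^5.2]^0.04
LQ²/(gh_f) = 1.649; L/(gh_f) = 24.77
Term 1 = ε^1.25·(…)^4.75 = 4.63×10^-5; Term 2 = ν·Q^9.4·(…)^5.2 = 8.04×10^-5
D = 0.66·(4.63×10^-5 + 8.04×10^-5)^0.04 = 0.4610 m = 461 mm
Check: V = 1.55 m/s, Re = 4.63×10^5, f = 0.01472, h_f = 10.1 m ≈ 10.7 m ✓

D ≈ 461 mm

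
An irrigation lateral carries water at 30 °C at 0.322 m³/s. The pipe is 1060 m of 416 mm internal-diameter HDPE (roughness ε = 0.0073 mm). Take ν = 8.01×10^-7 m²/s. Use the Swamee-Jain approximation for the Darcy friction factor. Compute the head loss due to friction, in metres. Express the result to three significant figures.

V = 4Q/(πD²) = 4·0.322/(π·0.416²) = 2.369 m/s
Re = VD/ν = 2.369·0.416/8.01×10^-7 = 1.23×10^6 → turbulent
ε/D = 0.0073/416 = 1.75×10^-5
Swamee-Jain: f = 0.01169
h_f = f(L/D)V²/(2g) = 0.01169·(1060/0.416)·2.369²/(2·9.81) = 8.518 m

h_f ≈ 8.52 m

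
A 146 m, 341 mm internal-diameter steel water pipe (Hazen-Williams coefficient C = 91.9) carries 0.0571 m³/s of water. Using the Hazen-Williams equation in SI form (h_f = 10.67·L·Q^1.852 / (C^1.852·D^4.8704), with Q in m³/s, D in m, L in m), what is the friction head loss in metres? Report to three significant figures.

h_f = 10.67·146·0.0571^1.852 / (91.9^1.852·0.341^4.8704) = 0.3384 m

h_f ≈ 0.338 m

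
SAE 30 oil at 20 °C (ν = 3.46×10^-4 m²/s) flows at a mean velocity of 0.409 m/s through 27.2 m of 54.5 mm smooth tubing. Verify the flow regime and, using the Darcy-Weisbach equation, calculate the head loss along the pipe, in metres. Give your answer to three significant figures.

Re = VD/ν = 0.409·0.05450/3.46×10^-4 = 64.4 → laminar (Re < 2300)
f = 64/Re = 0.9934
h_f = f(L/D)V²/(2g) = 0.9934·(27.2/0.05450)·0.409²/(2·9.81) = 4.227 m

h_f ≈ 4.23 m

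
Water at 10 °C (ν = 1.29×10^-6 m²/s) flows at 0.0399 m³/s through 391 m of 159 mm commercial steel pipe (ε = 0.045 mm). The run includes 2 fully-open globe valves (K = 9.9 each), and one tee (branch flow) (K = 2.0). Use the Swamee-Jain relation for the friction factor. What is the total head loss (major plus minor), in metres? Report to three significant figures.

V = 4Q/(πD²) = 2.010 m/s; V²/2g = 0.2058 m
Re = 2.48×10^5, ε/D = 2.83×10^-4 → f = 0.01727 (Swamee-Jain)
Major: h_f = f(L/D)·V²/2g = 0.01727·2459·0.2058 = 8.740 m
Minor: ΣK = 21.8; h_m = ΣK·V²/2g = 4.487 m
Total H_L = 8.740 + 4.487 = 13.23 m

H_L ≈ 13.2 m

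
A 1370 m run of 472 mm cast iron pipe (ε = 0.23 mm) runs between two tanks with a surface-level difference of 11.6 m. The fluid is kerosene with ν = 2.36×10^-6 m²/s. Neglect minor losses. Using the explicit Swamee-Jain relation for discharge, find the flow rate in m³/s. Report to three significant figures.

Q ≈ 0.368 m³/s

Swamee-Jain (Type II): Q = -0.965·√(gD⁵h_f/L)·ln[ε/(3.7D) + √(3.17ν²L/(gD³h_f))]
√(gD⁵h_f/L) = √(9.81·0.472⁵·11.6/1370) = 0.04411
ε/(3.7D) = 1.32×10^-4; √(3.17ν²L/(gD³h_f)) = 4.50×10^-5
Q = -0.965·0.04411·ln(1.767×10^-4) = 0.3678 m³/s
Check: V = 2.10 m/s, Re = 4.20×10^5, f = 0.01786, h_f = 11.7 m ≈ 11.6 m ✓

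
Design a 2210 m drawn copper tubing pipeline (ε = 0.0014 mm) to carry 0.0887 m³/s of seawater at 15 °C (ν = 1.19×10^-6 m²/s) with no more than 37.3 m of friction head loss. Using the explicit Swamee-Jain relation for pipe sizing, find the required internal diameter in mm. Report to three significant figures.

D ≈ 224 mm

Swamee-Jain (Type III): D = 0.66·[ε^1.25·(LQ²/(gh_f))^4.75 + ν·Q^9.4·(L/(gh_f))^5.2]^0.04
LQ²/(gh_f) = 0.04752; L/(gh_f) = 6.040
Term 1 = ε^1.25·(…)^4.75 = 2.50×10^-14; Term 2 = ν·Q^9.4·(…)^5.2 = 1.77×10^-12
D = 0.66·(2.50×10^-14 + 1.77×10^-12)^0.04 = 0.2237 m = 224 mm
Check: V = 2.26 m/s, Re = 4.24×10^5, f = 0.01358, h_f = 34.8 m ≈ 37.3 m ✓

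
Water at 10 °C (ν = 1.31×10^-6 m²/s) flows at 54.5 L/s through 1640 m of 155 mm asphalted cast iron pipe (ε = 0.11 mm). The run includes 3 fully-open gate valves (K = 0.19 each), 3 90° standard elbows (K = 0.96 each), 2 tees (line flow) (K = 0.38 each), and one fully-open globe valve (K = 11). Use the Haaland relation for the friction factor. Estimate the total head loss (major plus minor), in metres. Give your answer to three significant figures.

H_L ≈ 92.3 m

V = 4Q/(πD²) = 2.888 m/s; V²/2g = 0.4252 m
Re = 3.42×10^5, ε/D = 7.10×10^-4 → f = 0.01908 (Haaland)
Major: h_f = f(L/D)·V²/2g = 0.01908·10581·0.4252 = 85.82 m
Minor: ΣK = 15.2; h_m = ΣK·V²/2g = 6.467 m
Total H_L = 85.82 + 6.467 = 92.29 m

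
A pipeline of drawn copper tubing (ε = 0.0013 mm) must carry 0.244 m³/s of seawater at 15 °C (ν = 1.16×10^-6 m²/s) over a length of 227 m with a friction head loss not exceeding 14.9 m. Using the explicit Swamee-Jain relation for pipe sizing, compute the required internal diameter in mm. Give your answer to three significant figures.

Swamee-Jain (Type III): D = 0.66·[ε^1.25·(LQ²/(gh_f))^4.75 + ν·Q^9.4·(L/(gh_f))^5.2]^0.04
LQ²/(gh_f) = 0.09246; L/(gh_f) = 1.553
Term 1 = ε^1.25·(…)^4.75 = 5.38×10^-13; Term 2 = ν·Q^9.4·(…)^5.2 = 2.00×10^-11
D = 0.66·(5.38×10^-13 + 2.00×10^-11)^0.04 = 0.2466 m = 247 mm
Check: V = 5.11 m/s, Re = 1.09×10^6, f = 0.01159, h_f = 14.2 m ≈ 14.9 m ✓

D ≈ 247 mm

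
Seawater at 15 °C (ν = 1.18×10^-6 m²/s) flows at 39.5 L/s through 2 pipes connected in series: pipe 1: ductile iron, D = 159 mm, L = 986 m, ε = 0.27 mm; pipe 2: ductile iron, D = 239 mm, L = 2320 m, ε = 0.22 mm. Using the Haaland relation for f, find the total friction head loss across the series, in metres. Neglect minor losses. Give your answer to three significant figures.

Pipe 1: V = 1.989 m/s, Re = 2.68×10^5, ε/D = 0.00170, f = 0.02314, h_1 = f(L/D)V²/2g = 28.94 m
Pipe 2: V = 0.8805 m/s, Re = 1.78×10^5, ε/D = 9.21×10^-4, f = 0.02073, h_2 = f(L/D)V²/2g = 7.952 m
Series → Q common, losses add: H = Σh = 36.90 m

H ≈ 36.9 m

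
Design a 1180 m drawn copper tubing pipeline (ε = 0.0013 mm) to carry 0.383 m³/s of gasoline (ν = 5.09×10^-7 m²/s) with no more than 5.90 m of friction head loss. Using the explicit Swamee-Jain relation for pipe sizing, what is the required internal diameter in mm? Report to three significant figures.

D ≈ 483 mm

Swamee-Jain (Type III): D = 0.66·[ε^1.25·(LQ²/(gh_f))^4.75 + ν·Q^9.4·(L/(gh_f))^5.2]^0.04
LQ²/(gh_f) = 2.991; L/(gh_f) = 20.39
Term 1 = ε^1.25·(…)^4.75 = 7.99×10^-6; Term 2 = ν·Q^9.4·(…)^5.2 = 3.96×10^-4
D = 0.66·(7.99×10^-6 + 3.96×10^-4)^0.04 = 0.4828 m = 483 mm
Check: V = 2.09 m/s, Re = 1.98×10^6, f = 0.01048, h_f = 5.71 m ≈ 5.90 m ✓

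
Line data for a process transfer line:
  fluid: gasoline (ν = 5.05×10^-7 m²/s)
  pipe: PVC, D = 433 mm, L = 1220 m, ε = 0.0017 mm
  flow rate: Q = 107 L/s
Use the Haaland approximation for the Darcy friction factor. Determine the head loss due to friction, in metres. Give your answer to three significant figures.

h_f ≈ 0.956 m

V = 4Q/(πD²) = 4·0.107/(π·0.433²) = 0.7266 m/s
Re = VD/ν = 0.7266·0.433/5.05×10^-7 = 6.23×10^5 → turbulent
ε/D = 0.0017/433 = 3.93×10^-6
Haaland: f = 0.01261
h_f = f(L/D)V²/(2g) = 0.01261·(1220/0.433)·0.7266²/(2·9.81) = 0.9564 m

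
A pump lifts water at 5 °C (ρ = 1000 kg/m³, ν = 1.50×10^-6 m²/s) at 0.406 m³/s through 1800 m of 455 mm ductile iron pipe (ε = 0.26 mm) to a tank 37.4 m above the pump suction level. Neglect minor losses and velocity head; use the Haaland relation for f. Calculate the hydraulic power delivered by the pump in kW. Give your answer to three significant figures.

P_hyd ≈ 238 kW

V = 4Q/(πD²) = 2.497 m/s; Re = 7.57×10^5; ε/D = 5.71×10^-4; f = 0.01777
h_f = f(L/D)V²/2g = 22.34 m
Total head H = z + h_f = 37.4 + 22.34 = 59.74 m
P_hyd = ρgQH = 1000·9.81·0.406·59.74 = 237.9 kW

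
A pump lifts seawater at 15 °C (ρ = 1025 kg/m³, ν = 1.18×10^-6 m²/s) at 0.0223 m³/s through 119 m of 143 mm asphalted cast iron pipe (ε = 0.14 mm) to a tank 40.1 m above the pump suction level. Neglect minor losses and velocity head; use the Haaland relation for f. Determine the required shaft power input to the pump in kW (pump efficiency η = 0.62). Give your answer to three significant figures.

P_shaft ≈ 15.1 kW

V = 4Q/(πD²) = 1.388 m/s; Re = 1.68×10^5; ε/D = 9.79×10^-4; f = 0.02104
h_f = f(L/D)V²/2g = 1.721 m
Total head H = z + h_f = 40.1 + 1.721 = 41.82 m
P_hyd = ρgQH = 1025·9.81·0.0223·41.82 = 9.378 kW
P_shaft = P_hyd/η = 9.378/0.62 = 15.13 kW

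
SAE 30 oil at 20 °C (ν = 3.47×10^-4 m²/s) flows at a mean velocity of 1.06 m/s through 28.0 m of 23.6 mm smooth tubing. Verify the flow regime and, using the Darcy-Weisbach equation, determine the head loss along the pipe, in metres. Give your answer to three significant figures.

Re = VD/ν = 1.06·0.02360/3.47×10^-4 = 72.1 → laminar (Re < 2300)
f = 64/Re = 0.8878
h_f = f(L/D)V²/(2g) = 0.8878·(28.0/0.02360)·1.06²/(2·9.81) = 60.32 m

h_f ≈ 60.3 m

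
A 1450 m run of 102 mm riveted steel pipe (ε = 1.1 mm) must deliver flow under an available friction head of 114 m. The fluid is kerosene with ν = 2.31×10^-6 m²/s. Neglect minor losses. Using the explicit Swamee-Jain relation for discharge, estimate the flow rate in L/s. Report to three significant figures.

Q ≈ 16.3 L/s

Swamee-Jain (Type II): Q = -0.965·√(gD⁵h_f/L)·ln[ε/(3.7D) + √(3.17ν²L/(gD³h_f))]
√(gD⁵h_f/L) = √(9.81·0.102⁵·114/1450) = 0.002918
ε/(3.7D) = 0.00291; √(3.17ν²L/(gD³h_f)) = 1.44×10^-4
Q = -0.965·0.002918·ln(0.003058) = 0.01630 m³/s
Check: V = 2.00 m/s, Re = 8.81×10^4, f = 0.03981, h_f = 115 m ≈ 114 m ✓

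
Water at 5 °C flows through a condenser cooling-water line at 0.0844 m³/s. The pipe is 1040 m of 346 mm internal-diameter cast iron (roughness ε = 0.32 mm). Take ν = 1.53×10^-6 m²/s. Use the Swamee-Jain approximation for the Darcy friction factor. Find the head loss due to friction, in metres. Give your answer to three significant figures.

h_f ≈ 2.58 m

V = 4Q/(πD²) = 4·0.0844/(π·0.346²) = 0.8976 m/s
Re = VD/ν = 0.8976·0.346/1.53×10^-6 = 2.03×10^5 → turbulent
ε/D = 0.32/346 = 9.25×10^-4
Swamee-Jain: f = 0.02087
h_f = f(L/D)V²/(2g) = 0.02087·(1040/0.346)·0.8976²/(2·9.81) = 2.576 m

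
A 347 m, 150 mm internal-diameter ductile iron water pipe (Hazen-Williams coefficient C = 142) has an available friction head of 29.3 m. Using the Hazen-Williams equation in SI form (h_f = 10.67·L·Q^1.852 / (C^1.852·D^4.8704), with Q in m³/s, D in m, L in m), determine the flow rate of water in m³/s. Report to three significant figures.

Rearranging: Q = [h_f·C^1.852·D^4.8704 / (10.67·L)]^(1/1.852)
Q = [29.3·142^1.852·0.150^4.8704 / (10.67·347)]^0.540 = 0.07092 m³/s

Q ≈ 0.0709 m³/s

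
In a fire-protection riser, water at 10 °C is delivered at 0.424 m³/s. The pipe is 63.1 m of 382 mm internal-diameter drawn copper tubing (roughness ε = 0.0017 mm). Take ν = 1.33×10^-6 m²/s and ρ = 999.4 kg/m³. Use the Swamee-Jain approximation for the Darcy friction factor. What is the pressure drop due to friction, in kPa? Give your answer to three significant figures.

V = 4Q/(πD²) = 4·0.424/(π·0.382²) = 3.700 m/s
Re = VD/ν = 3.700·0.382/1.33×10^-6 = 1.06×10^6 → turbulent
ε/D = 0.0017/382 = 4.45×10^-6
Swamee-Jain: f = 0.01161
h_f = f(L/D)V²/(2g) = 0.01161·(63.1/0.382)·3.700²/(2·9.81) = 1.337 m
Δp = ρg·h_f = 999.4·9.81·1.337 = 13.11 kPa

Δp ≈ 13.1 kPa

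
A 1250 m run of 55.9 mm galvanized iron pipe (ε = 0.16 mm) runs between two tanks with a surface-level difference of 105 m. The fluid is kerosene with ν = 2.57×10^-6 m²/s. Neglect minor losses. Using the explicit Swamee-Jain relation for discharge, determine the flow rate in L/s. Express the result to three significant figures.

Q ≈ 4.38 L/s

Swamee-Jain (Type II): Q = -0.965·√(gD⁵h_f/L)·ln[ε/(3.7D) + √(3.17ν²L/(gD³h_f))]
√(gD⁵h_f/L) = √(9.81·0.0559⁵·105/1250) = 6.707×10^-4
ε/(3.7D) = 7.74×10^-4; √(3.17ν²L/(gD³h_f)) = 3.81×10^-4
Q = -0.965·6.707×10^-4·ln(0.001155) = 0.004377 m³/s
Check: V = 1.78 m/s, Re = 3.88×10^4, f = 0.02930, h_f = 106 m ≈ 105 m ✓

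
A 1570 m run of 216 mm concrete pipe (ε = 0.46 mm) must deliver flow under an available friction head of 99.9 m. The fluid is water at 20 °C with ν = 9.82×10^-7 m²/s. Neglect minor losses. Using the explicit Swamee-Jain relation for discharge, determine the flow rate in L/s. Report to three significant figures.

Swamee-Jain (Type II): Q = -0.965·√(gD⁵h_f/L)·ln[ε/(3.7D) + √(3.17ν²L/(gD³h_f))]
√(gD⁵h_f/L) = √(9.81·0.216⁵·99.9/1570) = 0.01713
ε/(3.7D) = 5.76×10^-4; √(3.17ν²L/(gD³h_f)) = 2.20×10^-5
Q = -0.965·0.01713·ln(5.976×10^-4) = 0.1227 m³/s
Check: V = 3.35 m/s, Re = 7.37×10^5, f = 0.02415, h_f = 100 m ≈ 99.9 m ✓

Q ≈ 123 L/s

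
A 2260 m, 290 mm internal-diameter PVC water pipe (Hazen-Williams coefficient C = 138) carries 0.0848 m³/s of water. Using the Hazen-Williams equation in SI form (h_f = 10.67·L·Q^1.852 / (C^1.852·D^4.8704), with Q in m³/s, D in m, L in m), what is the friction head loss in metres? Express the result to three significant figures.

h_f ≈ 11.3 m

h_f = 10.67·2260·0.0848^1.852 / (138^1.852·0.290^4.8704) = 11.30 m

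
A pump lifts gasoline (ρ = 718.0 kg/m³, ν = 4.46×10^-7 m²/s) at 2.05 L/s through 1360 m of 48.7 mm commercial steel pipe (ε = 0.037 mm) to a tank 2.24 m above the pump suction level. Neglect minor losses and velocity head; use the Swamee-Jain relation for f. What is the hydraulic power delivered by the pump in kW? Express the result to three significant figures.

V = 4Q/(πD²) = 1.101 m/s; Re = 1.20×10^5; ε/D = 7.60×10^-4; f = 0.02107
h_f = f(L/D)V²/2g = 36.32 m
Total head H = z + h_f = 2.24 + 36.32 = 38.56 m
P_hyd = ρgQH = 718.0·9.81·0.00205·38.56 = 0.5568 kW

P_hyd ≈ 0.557 kW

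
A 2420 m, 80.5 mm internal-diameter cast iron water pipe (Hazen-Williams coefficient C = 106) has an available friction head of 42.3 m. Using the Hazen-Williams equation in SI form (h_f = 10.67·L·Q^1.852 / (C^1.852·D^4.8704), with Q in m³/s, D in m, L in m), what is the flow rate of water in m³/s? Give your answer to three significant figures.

Q ≈ 0.00440 m³/s

Rearranging: Q = [h_f·C^1.852·D^4.8704 / (10.67·L)]^(1/1.852)
Q = [42.3·106^1.852·0.0805^4.8704 / (10.67·2420)]^0.540 = 0.004402 m³/s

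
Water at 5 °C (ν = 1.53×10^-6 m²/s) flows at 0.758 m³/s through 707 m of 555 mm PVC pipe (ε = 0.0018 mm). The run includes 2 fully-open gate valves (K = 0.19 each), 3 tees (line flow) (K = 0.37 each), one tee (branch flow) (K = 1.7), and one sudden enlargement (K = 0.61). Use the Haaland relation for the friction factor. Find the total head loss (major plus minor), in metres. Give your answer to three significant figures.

H_L ≈ 9.17 m

V = 4Q/(πD²) = 3.133 m/s; V²/2g = 0.5004 m
Re = 1.14×10^6, ε/D = 3.24×10^-6 → f = 0.01140 (Haaland)
Major: h_f = f(L/D)·V²/2g = 0.01140·1274·0.5004 = 7.266 m
Minor: ΣK = 3.80; h_m = ΣK·V²/2g = 1.901 m
Total H_L = 7.266 + 1.901 = 9.167 m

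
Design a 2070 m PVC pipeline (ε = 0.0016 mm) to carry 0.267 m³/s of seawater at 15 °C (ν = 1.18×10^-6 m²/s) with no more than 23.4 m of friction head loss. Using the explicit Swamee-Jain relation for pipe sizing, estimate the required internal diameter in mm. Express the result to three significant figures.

Swamee-Jain (Type III): D = 0.66·[ε^1.25·(LQ²/(gh_f))^4.75 + ν·Q^9.4·(L/(gh_f))^5.2]^0.04
LQ²/(gh_f) = 0.6428; L/(gh_f) = 9.017
Term 1 = ε^1.25·(…)^4.75 = 6.98×10^-9; Term 2 = ν·Q^9.4·(…)^5.2 = 4.44×10^-7
D = 0.66·(6.98×10^-9 + 4.44×10^-7)^0.04 = 0.3679 m = 368 mm
Check: V = 2.51 m/s, Re = 7.83×10^5, f = 0.01219, h_f = 22.1 m ≈ 23.4 m ✓

D ≈ 368 mm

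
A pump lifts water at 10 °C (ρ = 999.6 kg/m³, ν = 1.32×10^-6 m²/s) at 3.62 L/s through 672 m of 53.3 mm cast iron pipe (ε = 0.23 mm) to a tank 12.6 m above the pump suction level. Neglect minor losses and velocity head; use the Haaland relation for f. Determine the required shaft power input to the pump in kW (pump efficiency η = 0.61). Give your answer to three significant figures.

P_shaft ≈ 3.74 kW

V = 4Q/(πD²) = 1.622 m/s; Re = 6.55×10^4; ε/D = 0.00432; f = 0.03051
h_f = f(L/D)V²/2g = 51.61 m
Total head H = z + h_f = 12.6 + 51.61 = 64.21 m
P_hyd = ρgQH = 999.6·9.81·0.00362·64.21 = 2.279 kW
P_shaft = P_hyd/η = 2.279/0.61 = 3.737 kW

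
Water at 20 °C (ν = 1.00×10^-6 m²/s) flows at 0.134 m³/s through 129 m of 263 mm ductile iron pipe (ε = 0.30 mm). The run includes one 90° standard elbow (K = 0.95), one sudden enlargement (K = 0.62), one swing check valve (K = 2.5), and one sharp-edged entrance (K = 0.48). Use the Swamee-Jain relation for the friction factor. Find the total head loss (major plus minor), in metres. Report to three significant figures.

H_L ≈ 4.58 m

V = 4Q/(πD²) = 2.467 m/s; V²/2g = 0.3101 m
Re = 6.49×10^5, ε/D = 0.00114 → f = 0.02081 (Swamee-Jain)
Major: h_f = f(L/D)·V²/2g = 0.02081·490.5·0.3101 = 3.165 m
Minor: ΣK = 4.55; h_m = ΣK·V²/2g = 1.411 m
Total H_L = 3.165 + 1.411 = 4.576 m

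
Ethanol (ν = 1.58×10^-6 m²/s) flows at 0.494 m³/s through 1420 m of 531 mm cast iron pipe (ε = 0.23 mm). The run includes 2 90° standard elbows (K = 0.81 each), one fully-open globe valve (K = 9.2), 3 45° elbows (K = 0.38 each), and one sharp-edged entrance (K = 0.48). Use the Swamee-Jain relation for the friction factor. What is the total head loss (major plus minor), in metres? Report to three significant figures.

V = 4Q/(πD²) = 2.231 m/s; V²/2g = 0.2536 m
Re = 7.50×10^5, ε/D = 4.33×10^-4 → f = 0.01701 (Swamee-Jain)
Major: h_f = f(L/D)·V²/2g = 0.01701·2674·0.2536 = 11.54 m
Minor: ΣK = 12.4; h_m = ΣK·V²/2g = 3.155 m
Total H_L = 11.54 + 3.155 = 14.69 m

H_L ≈ 14.7 m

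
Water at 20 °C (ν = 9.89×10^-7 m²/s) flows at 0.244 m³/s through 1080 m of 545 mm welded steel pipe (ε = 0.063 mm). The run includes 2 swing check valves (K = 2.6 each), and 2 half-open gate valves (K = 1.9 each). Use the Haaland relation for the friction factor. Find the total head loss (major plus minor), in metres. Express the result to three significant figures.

H_L ≈ 2.07 m

V = 4Q/(πD²) = 1.046 m/s; V²/2g = 0.05576 m
Re = 5.76×10^5, ε/D = 1.16×10^-4 → f = 0.01422 (Haaland)
Major: h_f = f(L/D)·V²/2g = 0.01422·1982·0.05576 = 1.571 m
Minor: ΣK = 9.00; h_m = ΣK·V²/2g = 0.5018 m
Total H_L = 1.571 + 0.5018 = 2.073 m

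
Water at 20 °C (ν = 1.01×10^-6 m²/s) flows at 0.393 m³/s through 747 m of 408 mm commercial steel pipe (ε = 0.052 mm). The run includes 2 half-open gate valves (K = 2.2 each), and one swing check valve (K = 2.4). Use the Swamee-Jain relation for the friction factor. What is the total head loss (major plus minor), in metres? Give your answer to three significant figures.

V = 4Q/(πD²) = 3.006 m/s; V²/2g = 0.4605 m
Re = 1.21×10^6, ε/D = 1.27×10^-4 → f = 0.01371 (Swamee-Jain)
Major: h_f = f(L/D)·V²/2g = 0.01371·1831·0.4605 = 11.56 m
Minor: ΣK = 6.80; h_m = ΣK·V²/2g = 3.132 m
Total H_L = 11.56 + 3.132 = 14.69 m

H_L ≈ 14.7 m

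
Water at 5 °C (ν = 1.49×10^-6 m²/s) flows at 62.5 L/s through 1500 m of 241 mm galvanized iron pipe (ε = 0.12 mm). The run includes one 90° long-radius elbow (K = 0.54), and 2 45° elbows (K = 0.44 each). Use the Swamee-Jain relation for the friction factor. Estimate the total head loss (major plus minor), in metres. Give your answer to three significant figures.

V = 4Q/(πD²) = 1.370 m/s; V²/2g = 0.09568 m
Re = 2.22×10^5, ε/D = 4.98×10^-4 → f = 0.01875 (Swamee-Jain)
Major: h_f = f(L/D)·V²/2g = 0.01875·6224·0.09568 = 11.17 m
Minor: ΣK = 1.42; h_m = ΣK·V²/2g = 0.1359 m
Total H_L = 11.17 + 0.1359 = 11.30 m

H_L ≈ 11.3 m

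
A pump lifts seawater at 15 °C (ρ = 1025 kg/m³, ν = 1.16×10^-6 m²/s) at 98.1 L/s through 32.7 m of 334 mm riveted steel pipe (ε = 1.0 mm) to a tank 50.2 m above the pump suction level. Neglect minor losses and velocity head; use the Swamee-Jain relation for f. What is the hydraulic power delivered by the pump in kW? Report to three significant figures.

V = 4Q/(πD²) = 1.120 m/s; Re = 3.22×10^5; ε/D = 0.00299; f = 0.02671
h_f = f(L/D)V²/2g = 0.1671 m
Total head H = z + h_f = 50.2 + 0.1671 = 50.37 m
P_hyd = ρgQH = 1025·9.81·0.0981·50.37 = 49.68 kW

P_hyd ≈ 49.7 kW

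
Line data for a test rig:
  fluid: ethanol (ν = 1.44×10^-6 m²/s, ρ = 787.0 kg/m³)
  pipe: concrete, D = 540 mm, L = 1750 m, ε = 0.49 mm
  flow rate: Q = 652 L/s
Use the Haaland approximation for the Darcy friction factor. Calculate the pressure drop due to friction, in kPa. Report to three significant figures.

Δp ≈ 201 kPa

V = 4Q/(πD²) = 4·0.652/(π·0.540²) = 2.847 m/s
Re = VD/ν = 2.847·0.540/1.44×10^-6 = 1.07×10^6 → turbulent
ε/D = 0.49/540 = 9.07×10^-4
Haaland: f = 0.01949
h_f = f(L/D)V²/(2g) = 0.01949·(1750/0.540)·2.847²/(2·9.81) = 26.09 m
Δp = ρg·h_f = 787.0·9.81·26.09 = 201.4 kPa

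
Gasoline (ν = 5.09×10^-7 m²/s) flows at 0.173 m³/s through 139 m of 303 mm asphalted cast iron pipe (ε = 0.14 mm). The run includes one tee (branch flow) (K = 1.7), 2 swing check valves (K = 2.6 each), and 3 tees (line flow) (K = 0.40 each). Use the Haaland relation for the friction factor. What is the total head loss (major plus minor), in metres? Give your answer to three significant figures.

V = 4Q/(πD²) = 2.399 m/s; V²/2g = 0.2934 m
Re = 1.43×10^6, ε/D = 4.62×10^-4 → f = 0.01677 (Haaland)
Major: h_f = f(L/D)·V²/2g = 0.01677·458.7·0.2934 = 2.257 m
Minor: ΣK = 8.10; h_m = ΣK·V²/2g = 2.376 m
Total H_L = 2.257 + 2.376 = 4.634 m

H_L ≈ 4.63 m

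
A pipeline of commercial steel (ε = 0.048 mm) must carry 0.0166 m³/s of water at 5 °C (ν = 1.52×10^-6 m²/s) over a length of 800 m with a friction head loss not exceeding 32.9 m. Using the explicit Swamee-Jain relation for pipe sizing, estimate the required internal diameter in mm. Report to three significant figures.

Swamee-Jain (Type III): D = 0.66·[ε^1.25·(LQ²/(gh_f))^4.75 + ν·Q^9.4·(L/(gh_f))^5.2]^0.04
LQ²/(gh_f) = 6.830×10^-4; L/(gh_f) = 2.479
Term 1 = ε^1.25·(…)^4.75 = 3.67×10^-21; Term 2 = ν·Q^9.4·(…)^5.2 = 3.17×10^-21
D = 0.66·(3.67×10^-21 + 3.17×10^-21)^0.04 = 0.1030 m = 103 mm
Check: V = 1.99 m/s, Re = 1.35×10^5, f = 0.01953, h_f = 30.6 m ≈ 32.9 m ✓

D ≈ 103 mm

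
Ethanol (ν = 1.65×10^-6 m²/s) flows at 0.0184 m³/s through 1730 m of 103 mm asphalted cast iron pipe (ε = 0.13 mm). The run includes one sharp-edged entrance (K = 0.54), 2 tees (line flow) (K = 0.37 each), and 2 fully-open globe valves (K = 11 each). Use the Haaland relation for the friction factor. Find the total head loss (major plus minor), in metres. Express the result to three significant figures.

H_L ≈ 99.0 m

V = 4Q/(πD²) = 2.208 m/s; V²/2g = 0.2485 m
Re = 1.38×10^5, ε/D = 0.00126 → f = 0.02234 (Haaland)
Major: h_f = f(L/D)·V²/2g = 0.02234·16796·0.2485 = 93.25 m
Minor: ΣK = 23.3; h_m = ΣK·V²/2g = 5.786 m
Total H_L = 93.25 + 5.786 = 99.04 m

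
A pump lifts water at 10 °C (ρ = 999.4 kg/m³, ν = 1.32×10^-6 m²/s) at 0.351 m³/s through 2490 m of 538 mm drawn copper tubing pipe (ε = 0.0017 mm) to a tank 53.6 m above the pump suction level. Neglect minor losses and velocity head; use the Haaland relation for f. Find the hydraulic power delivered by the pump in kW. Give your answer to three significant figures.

V = 4Q/(πD²) = 1.544 m/s; Re = 6.29×10^5; ε/D = 3.16×10^-6; f = 0.01258
h_f = f(L/D)V²/2g = 7.076 m
Total head H = z + h_f = 53.6 + 7.076 = 60.68 m
P_hyd = ρgQH = 999.4·9.81·0.351·60.68 = 208.8 kW

P_hyd ≈ 209 kW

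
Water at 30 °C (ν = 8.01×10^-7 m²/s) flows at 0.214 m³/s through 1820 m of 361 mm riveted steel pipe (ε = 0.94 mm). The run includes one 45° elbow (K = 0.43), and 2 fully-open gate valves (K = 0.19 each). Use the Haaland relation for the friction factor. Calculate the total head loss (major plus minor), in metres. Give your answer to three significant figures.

V = 4Q/(πD²) = 2.091 m/s; V²/2g = 0.2228 m
Re = 9.42×10^5, ε/D = 0.00260 → f = 0.02535 (Haaland)
Major: h_f = f(L/D)·V²/2g = 0.02535·5042·0.2228 = 28.47 m
Minor: ΣK = 0.810; h_m = ΣK·V²/2g = 0.1805 m
Total H_L = 28.47 + 0.1805 = 28.65 m

H_L ≈ 28.7 m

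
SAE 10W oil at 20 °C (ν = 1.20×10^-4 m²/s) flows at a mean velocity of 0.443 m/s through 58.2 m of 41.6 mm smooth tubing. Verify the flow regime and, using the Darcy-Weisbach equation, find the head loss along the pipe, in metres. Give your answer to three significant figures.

Re = VD/ν = 0.443·0.04160/1.20×10^-4 = 154 → laminar (Re < 2300)
f = 64/Re = 0.4167
h_f = f(L/D)V²/(2g) = 0.4167·(58.2/0.04160)·0.443²/(2·9.81) = 5.832 m

h_f ≈ 5.83 m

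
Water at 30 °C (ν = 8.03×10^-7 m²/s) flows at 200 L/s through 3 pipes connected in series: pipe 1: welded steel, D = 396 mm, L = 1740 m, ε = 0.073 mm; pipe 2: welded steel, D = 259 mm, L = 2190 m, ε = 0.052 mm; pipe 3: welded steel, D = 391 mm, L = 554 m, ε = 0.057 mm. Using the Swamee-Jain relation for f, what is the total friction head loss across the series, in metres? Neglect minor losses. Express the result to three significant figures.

H ≈ 102 m

Pipe 1: V = 1.624 m/s, Re = 8.01×10^5, ε/D = 1.84×10^-4, f = 0.01480, h_1 = f(L/D)V²/2g = 8.743 m
Pipe 2: V = 3.796 m/s, Re = 1.22×10^6, ε/D = 2.01×10^-4, f = 0.01462, h_2 = f(L/D)V²/2g = 90.81 m
Pipe 3: V = 1.666 m/s, Re = 8.11×10^5, ε/D = 1.46×10^-4, f = 0.01435, h_3 = f(L/D)V²/2g = 2.875 m
Series → Q common, losses add: H = Σh = 102.4 m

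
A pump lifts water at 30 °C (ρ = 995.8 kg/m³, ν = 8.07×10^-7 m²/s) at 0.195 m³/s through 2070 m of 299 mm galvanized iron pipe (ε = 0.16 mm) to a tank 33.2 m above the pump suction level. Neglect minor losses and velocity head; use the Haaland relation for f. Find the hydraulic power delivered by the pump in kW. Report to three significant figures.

P_hyd ≈ 153 kW

V = 4Q/(πD²) = 2.777 m/s; Re = 1.03×10^6; ε/D = 5.35×10^-4; f = 0.01740
h_f = f(L/D)V²/2g = 47.35 m
Total head H = z + h_f = 33.2 + 47.35 = 80.55 m
P_hyd = ρgQH = 995.8·9.81·0.195·80.55 = 153.4 kW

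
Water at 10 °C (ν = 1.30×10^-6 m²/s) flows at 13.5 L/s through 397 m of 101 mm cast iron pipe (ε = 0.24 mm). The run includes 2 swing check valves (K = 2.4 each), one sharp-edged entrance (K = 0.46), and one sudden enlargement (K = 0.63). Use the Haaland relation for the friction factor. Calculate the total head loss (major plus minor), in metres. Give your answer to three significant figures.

H_L ≈ 15.4 m

V = 4Q/(πD²) = 1.685 m/s; V²/2g = 0.1447 m
Re = 1.31×10^5, ε/D = 0.00238 → f = 0.02563 (Haaland)
Major: h_f = f(L/D)·V²/2g = 0.02563·3931·0.1447 = 14.58 m
Minor: ΣK = 5.89; h_m = ΣK·V²/2g = 0.8524 m
Total H_L = 14.58 + 0.8524 = 15.43 m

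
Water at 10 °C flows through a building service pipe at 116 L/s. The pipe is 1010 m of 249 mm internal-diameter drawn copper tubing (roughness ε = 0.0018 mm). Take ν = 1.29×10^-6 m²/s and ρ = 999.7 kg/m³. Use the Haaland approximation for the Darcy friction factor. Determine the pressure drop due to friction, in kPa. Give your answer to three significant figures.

Δp ≈ 153 kPa

V = 4Q/(πD²) = 4·0.116/(π·0.249²) = 2.382 m/s
Re = VD/ν = 2.382·0.249/1.29×10^-6 = 4.60×10^5 → turbulent
ε/D = 0.0018/249 = 7.23×10^-6
Haaland: f = 0.01334
h_f = f(L/D)V²/(2g) = 0.01334·(1010/0.249)·2.382²/(2·9.81) = 15.65 m
Δp = ρg·h_f = 999.7·9.81·15.65 = 153.4 kPa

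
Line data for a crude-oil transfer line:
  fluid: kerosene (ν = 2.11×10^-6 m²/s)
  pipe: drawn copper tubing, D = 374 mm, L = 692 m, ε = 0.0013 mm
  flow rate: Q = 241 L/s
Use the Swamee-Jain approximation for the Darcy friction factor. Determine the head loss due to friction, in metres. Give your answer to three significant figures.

h_f ≈ 6.24 m

V = 4Q/(πD²) = 4·0.241/(π·0.374²) = 2.194 m/s
Re = VD/ν = 2.194·0.374/2.11×10^-6 = 3.89×10^5 → turbulent
ε/D = 0.0013/374 = 3.48×10^-6
Swamee-Jain: f = 0.01375
h_f = f(L/D)V²/(2g) = 0.01375·(692/0.374)·2.194²/(2·9.81) = 6.239 m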